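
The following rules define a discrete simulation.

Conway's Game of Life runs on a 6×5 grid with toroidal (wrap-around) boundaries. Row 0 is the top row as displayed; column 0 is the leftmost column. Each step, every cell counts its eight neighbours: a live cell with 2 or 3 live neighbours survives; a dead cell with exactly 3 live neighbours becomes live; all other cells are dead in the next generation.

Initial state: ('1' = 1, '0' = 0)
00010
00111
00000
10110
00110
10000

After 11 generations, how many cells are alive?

13

t=0: 00010
00111
00000
10110
00110
10000
t=1: 00110
00111
01000
01111
00110
00111
t=2: 01000
01001
01000
11001
10000
01001
t=3: 01100
01100
01101
01001
00000
01000
t=4: 10000
00000
00000
01110
10000
01100
t=5: 01000
00000
00100
01100
10010
11000
t=6: 11000
00000
01100
01110
10001
11101
t=7: 00101
10100
01010
00011
00000
00110
t=8: 00101
10101
11010
00111
00101
00110
t=9: 10101
00100
00000
00000
01001
01101
t=10: 10101
01010
00000
00000
01110
00101
t=11: 10101
11111
00000
00100
01110
00001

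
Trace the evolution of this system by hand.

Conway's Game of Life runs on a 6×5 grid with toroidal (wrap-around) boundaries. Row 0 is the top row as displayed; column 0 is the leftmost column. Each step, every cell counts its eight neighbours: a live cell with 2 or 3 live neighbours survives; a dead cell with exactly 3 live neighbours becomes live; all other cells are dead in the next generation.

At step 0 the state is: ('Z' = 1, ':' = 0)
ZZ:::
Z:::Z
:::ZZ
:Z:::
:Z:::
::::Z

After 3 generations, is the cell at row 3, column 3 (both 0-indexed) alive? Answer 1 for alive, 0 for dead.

step 0: ZZ:::
Z:::Z
:::ZZ
:Z:::
:Z:::
::::Z
step 1: :Z:::
:Z:Z:
:::ZZ
Z:Z::
Z::::
:Z:::
step 2: ZZ:::
Z::ZZ
ZZ:ZZ
ZZ:Z:
Z::::
ZZ:::
step 3: ::Z::
:::Z:
:::::
:::Z:
::Z::
::::Z

1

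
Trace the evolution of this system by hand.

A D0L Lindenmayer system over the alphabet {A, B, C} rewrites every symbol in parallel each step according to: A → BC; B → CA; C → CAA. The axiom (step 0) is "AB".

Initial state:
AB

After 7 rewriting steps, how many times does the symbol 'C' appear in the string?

step 0: AB
step 1: BCCA
step 2: CACAACAABC
step 3: CAABCCAABCBCCAABCBCCACAA
step 4: CAABCBCCACAACAABCBCCACAACACAACAABCBCCACAACACAACAABCCAABCBC
step 5: CAABCBCCACAACACAACAABCCAABCBCCAABCBCCACAACACAACAABCCAABCBC…CACAACAABCCAABCBCCAABCCAABCBCCAABCBCCACAACAABCBCCACAACACAA  (len 140)
step 6: CAABCBCCACAACACAACAABCCAABCBCCAABCCAABCBCCAABCBCCACAACAABC…CACAACAABCCAABCBCCAABCBCCACAACACAACAABCCAABCBCCAABCCAABCBC  (len 338)
step 7: CAABCBCCACAACACAACAABCCAABCBCCAABCCAABCBCCAABCBCCACAACAABC…CAABCBCCACAACAABCBCCACAACACAACAABCBCCACAACAABCBCCACAACACAA  (len 816)

338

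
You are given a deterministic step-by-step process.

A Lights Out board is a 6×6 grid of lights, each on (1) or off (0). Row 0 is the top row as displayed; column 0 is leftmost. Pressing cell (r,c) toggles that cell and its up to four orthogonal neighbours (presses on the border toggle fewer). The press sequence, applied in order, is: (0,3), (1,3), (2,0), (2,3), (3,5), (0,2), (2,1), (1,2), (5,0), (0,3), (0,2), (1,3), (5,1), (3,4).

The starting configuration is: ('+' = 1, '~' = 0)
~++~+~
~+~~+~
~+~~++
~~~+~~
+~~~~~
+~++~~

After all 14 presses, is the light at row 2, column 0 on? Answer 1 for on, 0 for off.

[0] ~++~+~
~+~~+~
~+~~++
~~~+~~
+~~~~~
+~++~~
[1] ~+~+~~
~+~++~
~+~~++
~~~+~~
+~~~~~
+~++~~
[2] ~+~~~~
~++~~~
~+~+++
~~~+~~
+~~~~~
+~++~~
[3] ~+~~~~
+++~~~
+~~+++
+~~+~~
+~~~~~
+~++~~
[4] ~+~~~~
++++~~
+~+~~+
+~~~~~
+~~~~~
+~++~~
[5] ~+~~~~
++++~~
+~+~~~
+~~~++
+~~~~+
+~++~~
[6] ~~++~~
++~+~~
+~+~~~
+~~~++
+~~~~+
+~++~~
[7] ~~++~~
+~~+~~
~+~~~~
++~~++
+~~~~+
+~++~~
[8] ~~~+~~
+++~~~
~++~~~
++~~++
+~~~~+
+~++~~
[9] ~~~+~~
+++~~~
~++~~~
++~~++
~~~~~+
~+++~~
[10] ~~+~+~
++++~~
~++~~~
++~~++
~~~~~+
~+++~~
[11] ~+~++~
++~+~~
~++~~~
++~~++
~~~~~+
~+++~~
[12] ~+~~+~
+++~+~
~+++~~
++~~++
~~~~~+
~+++~~
[13] ~+~~+~
+++~+~
~+++~~
++~~++
~+~~~+
+~~+~~
[14] ~+~~+~
+++~+~
~++++~
++~+~~
~+~~++
+~~+~~

0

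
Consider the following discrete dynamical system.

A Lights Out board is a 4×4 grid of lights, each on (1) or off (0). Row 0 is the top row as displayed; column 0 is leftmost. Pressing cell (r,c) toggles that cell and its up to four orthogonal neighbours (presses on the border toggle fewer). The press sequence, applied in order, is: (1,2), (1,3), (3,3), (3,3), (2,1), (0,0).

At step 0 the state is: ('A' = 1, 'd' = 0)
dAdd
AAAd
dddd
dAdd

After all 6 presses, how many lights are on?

gen 0: dAdd
AAAd
dddd
dAdd
gen 1: dAAd
AddA
ddAd
dAdd
gen 2: dAAA
AdAd
ddAA
dAdd
gen 3: dAAA
AdAd
ddAd
dAAA
gen 4: dAAA
AdAd
ddAA
dAdd
gen 5: dAAA
AAAd
AAdA
dddd
gen 6: AdAA
dAAd
AAdA
dddd

8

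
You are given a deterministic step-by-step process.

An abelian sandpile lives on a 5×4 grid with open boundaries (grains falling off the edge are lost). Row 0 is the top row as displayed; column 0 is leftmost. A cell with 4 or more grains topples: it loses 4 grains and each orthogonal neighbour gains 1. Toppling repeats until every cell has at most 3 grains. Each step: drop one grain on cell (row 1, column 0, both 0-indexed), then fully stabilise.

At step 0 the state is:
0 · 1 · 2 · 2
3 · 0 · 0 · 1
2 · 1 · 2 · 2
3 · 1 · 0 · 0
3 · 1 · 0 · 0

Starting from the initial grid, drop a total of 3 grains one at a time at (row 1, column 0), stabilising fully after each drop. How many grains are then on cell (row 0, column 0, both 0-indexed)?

gen 0: 0 · 1 · 2 · 2
3 · 0 · 0 · 1
2 · 1 · 2 · 2
3 · 1 · 0 · 0
3 · 1 · 0 · 0
gen 1: 1 · 1 · 2 · 2
0 · 1 · 0 · 1
3 · 1 · 2 · 2
3 · 1 · 0 · 0
3 · 1 · 0 · 0
gen 2: 1 · 1 · 2 · 2
1 · 1 · 0 · 1
3 · 1 · 2 · 2
3 · 1 · 0 · 0
3 · 1 · 0 · 0
gen 3: 1 · 1 · 2 · 2
2 · 1 · 0 · 1
3 · 1 · 2 · 2
3 · 1 · 0 · 0
3 · 1 · 0 · 0

1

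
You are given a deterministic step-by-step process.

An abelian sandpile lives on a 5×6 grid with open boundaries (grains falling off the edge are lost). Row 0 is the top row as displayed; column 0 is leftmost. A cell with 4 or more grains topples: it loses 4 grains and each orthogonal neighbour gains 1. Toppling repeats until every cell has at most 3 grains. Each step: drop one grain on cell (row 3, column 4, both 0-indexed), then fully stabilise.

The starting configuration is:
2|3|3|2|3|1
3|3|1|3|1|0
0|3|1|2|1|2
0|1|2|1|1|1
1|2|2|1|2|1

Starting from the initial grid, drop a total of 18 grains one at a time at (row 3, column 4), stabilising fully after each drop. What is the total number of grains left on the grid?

51

k=0  2|3|3|2|3|1
3|3|1|3|1|0
0|3|1|2|1|2
0|1|2|1|1|1
1|2|2|1|2|1
k=1  2|3|3|2|3|1
3|3|1|3|1|0
0|3|1|2|1|2
0|1|2|1|2|1
1|2|2|1|2|1
k=2  2|3|3|2|3|1
3|3|1|3|1|0
0|3|1|2|1|2
0|1|2|1|3|1
1|2|2|1|2|1
k=3  2|3|3|2|3|1
3|3|1|3|1|0
0|3|1|2|2|2
0|1|2|2|0|2
1|2|2|1|3|1
k=4  2|3|3|2|3|1
3|3|1|3|1|0
0|3|1|2|2|2
0|1|2|2|1|2
1|2|2|1|3|1
k=5  2|3|3|2|3|1
3|3|1|3|1|0
0|3|1|2|2|2
0|1|2|2|2|2
1|2|2|1|3|1
k=6  2|3|3|2|3|1
3|3|1|3|1|0
0|3|1|2|2|2
0|1|2|2|3|2
1|2|2|1|3|1
k=7  2|3|3|2|3|1
3|3|1|3|1|0
0|3|1|2|3|2
0|1|2|3|1|3
1|2|2|2|0|2
k=8  2|3|3|2|3|1
3|3|1|3|1|0
0|3|1|2|3|2
0|1|2|3|2|3
1|2|2|2|0|2
k=9  2|3|3|2|3|1
3|3|1|3|1|0
0|3|1|2|3|2
0|1|2|3|3|3
1|2|2|2|0|2
k=10  2|3|3|3|3|1
3|3|2|0|3|1
0|3|2|1|2|0
0|1|3|1|3|1
1|2|2|3|1|3
k=11  2|3|3|3|3|1
3|3|2|0|3|1
0|3|2|1|3|0
0|1|3|2|0|2
1|2|2|3|2|3
k=12  2|3|3|3|3|1
3|3|2|0|3|1
0|3|2|1|3|0
0|1|3|2|1|2
1|2|2|3|2|3
k=13  2|3|3|3|3|1
3|3|2|0|3|1
0|3|2|1|3|0
0|1|3|2|2|2
1|2|2|3|2|3
k=14  2|3|3|3|3|1
3|3|2|0|3|1
0|3|2|1|3|0
0|1|3|2|3|2
1|2|2|3|2|3
k=15  0|2|2|2|1|2
1|3|2|0|2|2
2|1|2|1|3|2
0|3|2|3|0|1
1|3|0|2|2|1
k=16  0|2|2|2|1|2
1|3|2|0|2|2
2|1|2|1|3|2
0|3|2|3|1|1
1|3|0|2|2|1
k=17  0|2|2|2|1|2
1|3|2|0|2|2
2|1|2|1|3|2
0|3|2|3|2|1
1|3|0|2|2|1
k=18  0|2|2|2|1|2
1|3|2|0|2|2
2|1|2|1|3|2
0|3|2|3|3|1
1|3|0|2|2|1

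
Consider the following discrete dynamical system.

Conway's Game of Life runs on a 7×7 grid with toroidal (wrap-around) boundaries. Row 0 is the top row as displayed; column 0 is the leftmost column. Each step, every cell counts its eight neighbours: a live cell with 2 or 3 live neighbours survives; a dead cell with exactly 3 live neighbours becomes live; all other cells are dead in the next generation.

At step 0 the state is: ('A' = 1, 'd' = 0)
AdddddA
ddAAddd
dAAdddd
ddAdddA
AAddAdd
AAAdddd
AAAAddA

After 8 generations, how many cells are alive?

21

0) AdddddA
ddAAddd
dAAdddd
ddAdddA
AAddAdd
AAAdddd
AAAAddA
1) ddddddA
AdAAddd
dAddddd
ddAAddd
dddAddA
ddddddd
dddAddd
2) ddAAddd
AAAdddd
dAddddd
ddAAddd
ddAAddd
ddddddd
ddddddd
3) ddAAddd
AddAddd
AddAddd
dAdAddd
ddAAddd
ddddddd
ddddddd
4) ddAAddd
dAdAAdd
AAdAAdd
dAdAAdd
ddAAddd
ddddddd
ddddddd
5) ddAAAdd
AAddddd
AAdddAd
AAddddd
ddAAAdd
ddddddd
ddddddd
6) dAAAddd
AddAAdA
ddAdddd
AddAAdA
dAAAddd
dddAddd
dddAddd
7) AAddddd
AdddAdd
dAAdddd
AdddAdd
AAddddd
dddAAdd
dddAAdd
8) AAdAAdd
AdAdddd
AAdAddd
AdAdddd
AAdAAdd
ddAAAdd
ddAAAdd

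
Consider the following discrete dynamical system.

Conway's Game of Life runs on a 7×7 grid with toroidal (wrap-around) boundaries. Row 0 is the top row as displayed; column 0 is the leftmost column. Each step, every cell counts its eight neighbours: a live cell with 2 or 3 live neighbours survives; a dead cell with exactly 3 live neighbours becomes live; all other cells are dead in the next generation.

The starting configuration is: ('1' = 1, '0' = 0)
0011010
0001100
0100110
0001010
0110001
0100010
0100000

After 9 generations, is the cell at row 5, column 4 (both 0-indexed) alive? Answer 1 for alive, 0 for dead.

1

0) 0011010
0001100
0100110
0001010
0110001
0100010
0100000
1) 0011000
0000000
0010010
1101011
1110111
0100000
0100100
2) 0011000
0011000
1110110
0001000
0001100
0001101
0101000
3) 0100100
0000000
0100100
0100010
0010010
0000010
0000000
4) 0000000
0000000
0000000
0110110
0000111
0000000
0000000
5) 0000000
0000000
0000000
0001101
0001101
0000010
0000000
6) 0000000
0000000
0000000
0001100
0001001
0000110
0000000
7) 0000000
0000000
0000000
0001100
0001000
0000110
0000000
8) 0000000
0000000
0000000
0001100
0001010
0000100
0000000
9) 0000000
0000000
0000000
0001100
0001010
0000100
0000000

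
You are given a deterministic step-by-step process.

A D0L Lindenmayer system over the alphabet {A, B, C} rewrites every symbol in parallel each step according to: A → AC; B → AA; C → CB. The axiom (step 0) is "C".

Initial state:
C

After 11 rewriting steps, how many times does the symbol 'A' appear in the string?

t=0: C
t=1: CB
t=2: CBAA
t=3: CBAAACAC
t=4: CBAAACACACCBACCB
t=5: CBAAACACACCBACCBACCBCBAAACCBCBAA
t=6: CBAAACACACCBACCBACCBCBAAACCBCBAAACCBCBAACBAAACACACCBCBAACBAAACAC
t=7: CBAAACACACCBACCBACCBCBAAACCBCBAAACCBCBAACBAAACACACCBCBAACB…AACBAAACACCBAAACACACCBACCBACCBCBAACBAAACACCBAAACACACCBACCB  (len 128)
t=8: CBAAACACACCBACCBACCBCBAAACCBCBAAACCBCBAACBAAACACACCBCBAACB…AACBAAACACCBAAACACACCBACCBCBAAACACACCBACCBACCBCBAAACCBCBAA  (len 256)
t=9: CBAAACACACCBACCBACCBCBAAACCBCBAAACCBCBAACBAAACACACCBCBAACB…ACACCBACCBACCBCBAAACCBCBAAACCBCBAACBAAACACACCBCBAACBAAACAC  (len 512)
t=10: CBAAACACACCBACCBACCBCBAAACCBCBAAACCBCBAACBAAACACACCBCBAACB…AACBAAACACCBAAACACACCBACCBACCBCBAACBAAACACCBAAACACACCBACCB  (len 1024)
t=11: CBAAACACACCBACCBACCBCBAAACCBCBAAACCBCBAACBAAACACACCBCBAACB…AACBAAACACCBAAACACACCBACCBCBAAACACACCBACCBACCBCBAAACCBCBAA  (len 2048)

820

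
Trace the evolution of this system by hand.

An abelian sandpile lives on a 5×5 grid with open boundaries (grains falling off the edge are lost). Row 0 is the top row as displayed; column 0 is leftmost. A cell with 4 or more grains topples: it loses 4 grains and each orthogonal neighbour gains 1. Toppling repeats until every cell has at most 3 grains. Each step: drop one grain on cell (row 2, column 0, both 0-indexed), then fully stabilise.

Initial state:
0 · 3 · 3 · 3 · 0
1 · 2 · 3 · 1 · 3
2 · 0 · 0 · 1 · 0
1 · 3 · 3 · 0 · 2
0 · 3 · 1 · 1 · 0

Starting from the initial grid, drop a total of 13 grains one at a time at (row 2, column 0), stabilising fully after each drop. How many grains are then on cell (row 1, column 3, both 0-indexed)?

k=0  0 · 3 · 3 · 3 · 0
1 · 2 · 3 · 1 · 3
2 · 0 · 0 · 1 · 0
1 · 3 · 3 · 0 · 2
0 · 3 · 1 · 1 · 0
k=1  0 · 3 · 3 · 3 · 0
1 · 2 · 3 · 1 · 3
3 · 0 · 0 · 1 · 0
1 · 3 · 3 · 0 · 2
0 · 3 · 1 · 1 · 0
k=2  0 · 3 · 3 · 3 · 0
2 · 2 · 3 · 1 · 3
0 · 1 · 0 · 1 · 0
2 · 3 · 3 · 0 · 2
0 · 3 · 1 · 1 · 0
k=3  0 · 3 · 3 · 3 · 0
2 · 2 · 3 · 1 · 3
1 · 1 · 0 · 1 · 0
2 · 3 · 3 · 0 · 2
0 · 3 · 1 · 1 · 0
k=4  0 · 3 · 3 · 3 · 0
2 · 2 · 3 · 1 · 3
2 · 1 · 0 · 1 · 0
2 · 3 · 3 · 0 · 2
0 · 3 · 1 · 1 · 0
k=5  0 · 3 · 3 · 3 · 0
2 · 2 · 3 · 1 · 3
3 · 1 · 0 · 1 · 0
2 · 3 · 3 · 0 · 2
0 · 3 · 1 · 1 · 0
k=6  0 · 3 · 3 · 3 · 0
3 · 2 · 3 · 1 · 3
0 · 2 · 0 · 1 · 0
3 · 3 · 3 · 0 · 2
0 · 3 · 1 · 1 · 0
k=7  0 · 3 · 3 · 3 · 0
3 · 2 · 3 · 1 · 3
1 · 2 · 0 · 1 · 0
3 · 3 · 3 · 0 · 2
0 · 3 · 1 · 1 · 0
k=8  0 · 3 · 3 · 3 · 0
3 · 2 · 3 · 1 · 3
2 · 2 · 0 · 1 · 0
3 · 3 · 3 · 0 · 2
0 · 3 · 1 · 1 · 0
k=9  0 · 3 · 3 · 3 · 0
3 · 2 · 3 · 1 · 3
3 · 2 · 0 · 1 · 0
3 · 3 · 3 · 0 · 2
0 · 3 · 1 · 1 · 0
k=10  2 · 1 · 2 · 0 · 1
1 · 2 · 1 · 3 · 3
3 · 1 · 3 · 1 · 0
1 · 3 · 0 · 1 · 2
2 · 0 · 3 · 1 · 0
k=11  2 · 1 · 2 · 0 · 1
2 · 2 · 1 · 3 · 3
0 · 2 · 3 · 1 · 0
2 · 3 · 0 · 1 · 2
2 · 0 · 3 · 1 · 0
k=12  2 · 1 · 2 · 0 · 1
2 · 2 · 1 · 3 · 3
1 · 2 · 3 · 1 · 0
2 · 3 · 0 · 1 · 2
2 · 0 · 3 · 1 · 0
k=13  2 · 1 · 2 · 0 · 1
2 · 2 · 1 · 3 · 3
2 · 2 · 3 · 1 · 0
2 · 3 · 0 · 1 · 2
2 · 0 · 3 · 1 · 0

3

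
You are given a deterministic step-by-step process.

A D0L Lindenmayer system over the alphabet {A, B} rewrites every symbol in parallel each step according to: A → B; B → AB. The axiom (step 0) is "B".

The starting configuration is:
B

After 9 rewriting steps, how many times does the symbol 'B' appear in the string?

55

[0] B
[1] AB
[2] BAB
[3] ABBAB
[4] BABABBAB
[5] ABBABBABABBAB
[6] BABABBABABBABBABABBAB
[7] ABBABBABABBABBABABBABABBABBABABBAB
[8] BABABBABABBABBABABBABABBABBABABBABBABABBABABBABBABABBAB
[9] ABBABBABABBABBABABBABABBABBABABBABBABABBABABBABBABABBABABBABBABABBABBABABBABABBABBABABBAB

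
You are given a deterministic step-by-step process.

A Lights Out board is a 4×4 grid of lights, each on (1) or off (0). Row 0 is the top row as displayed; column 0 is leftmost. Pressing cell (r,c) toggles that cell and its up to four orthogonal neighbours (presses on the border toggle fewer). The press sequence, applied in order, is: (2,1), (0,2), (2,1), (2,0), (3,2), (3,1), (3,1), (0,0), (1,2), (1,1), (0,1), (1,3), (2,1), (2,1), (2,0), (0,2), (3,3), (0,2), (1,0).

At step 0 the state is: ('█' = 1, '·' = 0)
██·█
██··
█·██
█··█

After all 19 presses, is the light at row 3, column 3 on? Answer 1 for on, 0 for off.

1

step 0: ██·█
██··
█·██
█··█
step 1: ██·█
█···
·█·█
██·█
step 2: █·█·
█·█·
·█·█
██·█
step 3: █·█·
███·
█·██
█··█
step 4: █·█·
·██·
·███
···█
step 5: █·█·
·██·
·█·█
·██·
step 6: █·█·
·██·
···█
█···
step 7: █·█·
·██·
·█·█
·██·
step 8: ·██·
███·
·█·█
·██·
step 9: ·█··
█··█
·███
·██·
step 10: ····
·███
··██
·██·
step 11: ███·
··██
··██
·██·
step 12: ████
····
··█·
·██·
step 13: ████
·█··
██··
··█·
step 14: ████
····
··█·
·██·
step 15: ████
█···
███·
███·
step 16: █···
█·█·
███·
███·
step 17: █···
█·█·
████
██·█
step 18: ████
█···
████
██·█
step 19: ·███
·█··
·███
██·█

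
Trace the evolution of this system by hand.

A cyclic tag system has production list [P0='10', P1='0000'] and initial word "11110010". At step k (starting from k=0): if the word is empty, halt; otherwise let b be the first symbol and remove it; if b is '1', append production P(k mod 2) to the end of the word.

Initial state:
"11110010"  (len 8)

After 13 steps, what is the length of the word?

gen 0: "11110010"  (len 8)
gen 1: "111001010"  (len 9)
gen 2: "110010100000"  (len 12)
gen 3: "1001010000010"  (len 13)
gen 4: "0010100000100000"  (len 16)
gen 5: "010100000100000"  (len 15)
gen 6: "10100000100000"  (len 14)
gen 7: "010000010000010"  (len 15)
gen 8: "10000010000010"  (len 14)
gen 9: "000001000001010"  (len 15)
gen 10: "00001000001010"  (len 14)
gen 11: "0001000001010"  (len 13)
gen 12: "001000001010"  (len 12)
gen 13: "01000001010"  (len 11)

11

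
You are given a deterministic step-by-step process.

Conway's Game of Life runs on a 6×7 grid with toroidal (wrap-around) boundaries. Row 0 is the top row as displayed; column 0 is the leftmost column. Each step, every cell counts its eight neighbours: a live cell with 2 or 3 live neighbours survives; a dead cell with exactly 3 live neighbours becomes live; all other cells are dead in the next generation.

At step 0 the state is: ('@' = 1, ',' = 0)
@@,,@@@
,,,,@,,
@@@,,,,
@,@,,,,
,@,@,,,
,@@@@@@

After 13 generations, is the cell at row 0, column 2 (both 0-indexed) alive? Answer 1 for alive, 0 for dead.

1

0) @@,,@@@
,,,,@,,
@@@,,,,
@,@,,,,
,@,@,,,
,@@@@@@
1) ,@,,,,,
,,@@@,,
@,@@,,,
@,,@,,,
,,,,,@@
,,,,,,,
2) ,,@@,,,
,,,,@,,
,,,,,,,
@@@@@,,
,,,,,,@
,,,,,,,
3) ,,,@,,,
,,,@,,,
,@@,@,,
@@@@,,,
@@@@,,,
,,,,,,,
4) ,,,,,,,
,,,@@,,
@,,,@,,
,,,,@,,
@,,@,,,
,@,@,,,
5) ,,@@@,,
,,,@@,,
,,,,@@,
,,,@@,,
,,@@@,,
,,@,,,,
6) ,,@,@,,
,,@,,,,
,,,,,@,
,,@,,,,
,,@,@,,
,@,,,,,
7) ,@@@,,,
,,,@,,,
,,,,,,,
,,,@,,,
,@@@,,,
,@@,,,,
8) ,@,@,,,
,,,@,,,
,,,,,,,
,,,@,,,
,@,@,,,
@,,,,,,
9) ,,@,,,,
,,@,,,,
,,,,,,,
,,@,,,,
,,@,,,,
@@,,,,,
10) ,,@,,,,
,,,,,,,
,,,,,,,
,,,,,,,
,,@,,,,
,@@,,,,
11) ,@@,,,,
,,,,,,,
,,,,,,,
,,,,,,,
,@@,,,,
,@@@,,,
12) ,@,@,,,
,,,,,,,
,,,,,,,
,,,,,,,
,@,@,,,
@,,@,,,
13) ,,@,,,,
,,,,,,,
,,,,,,,
,,,,,,,
,,@,,,,
@@,@@,,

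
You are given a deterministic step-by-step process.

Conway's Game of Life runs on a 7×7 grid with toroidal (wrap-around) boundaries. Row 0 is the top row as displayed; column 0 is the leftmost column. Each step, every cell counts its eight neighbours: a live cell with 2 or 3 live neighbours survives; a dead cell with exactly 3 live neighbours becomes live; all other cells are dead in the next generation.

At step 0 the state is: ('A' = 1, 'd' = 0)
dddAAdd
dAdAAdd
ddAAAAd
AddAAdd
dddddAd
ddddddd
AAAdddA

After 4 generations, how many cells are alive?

14

step 0: dddAAdd
dAdAAdd
ddAAAAd
AddAAdd
dddddAd
ddddddd
AAAdddA
step 1: ddddAAd
ddddddd
dAdddAd
ddAdddA
ddddAdd
AAddddA
AAAAddd
step 2: dAAAAdd
ddddAAd
ddddddd
dddddAd
dAdddAA
dddAddA
ddAAAAd
step 3: dAddddd
ddAdAAd
ddddAAd
dddddAA
AdddAAA
AddAddA
dAdddAd
step 4: dAAdAAd
dddAAAd
dddAddd
Adddddd
ddddAdd
dAddddd
dAAdddA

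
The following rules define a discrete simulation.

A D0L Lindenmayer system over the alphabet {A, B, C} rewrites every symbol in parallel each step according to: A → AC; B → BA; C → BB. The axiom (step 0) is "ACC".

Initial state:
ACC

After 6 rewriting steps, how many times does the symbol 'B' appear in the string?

[0] ACC
[1] ACBBBB
[2] ACBBBABABABA
[3] ACBBBABABAACBAACBAACBAAC
[4] ACBBBABABAACBAACBAACACBBBAACACBBBAACACBBBAACACBB
[5] ACBBBABABAACBAACBAACACBBBAACACBBBAACACBBACBBBABABAACACBBACBBBABABAACACBBACBBBABABAACACBBACBBBABA
[6] ACBBBABABAACBAACBAACACBBBAACACBBBAACACBBACBBBABABAACACBBAC…BBACBBBABAACBBBABABAACBAACBAACACBBACBBBABAACBBBABABAACBAAC  (len 192)

78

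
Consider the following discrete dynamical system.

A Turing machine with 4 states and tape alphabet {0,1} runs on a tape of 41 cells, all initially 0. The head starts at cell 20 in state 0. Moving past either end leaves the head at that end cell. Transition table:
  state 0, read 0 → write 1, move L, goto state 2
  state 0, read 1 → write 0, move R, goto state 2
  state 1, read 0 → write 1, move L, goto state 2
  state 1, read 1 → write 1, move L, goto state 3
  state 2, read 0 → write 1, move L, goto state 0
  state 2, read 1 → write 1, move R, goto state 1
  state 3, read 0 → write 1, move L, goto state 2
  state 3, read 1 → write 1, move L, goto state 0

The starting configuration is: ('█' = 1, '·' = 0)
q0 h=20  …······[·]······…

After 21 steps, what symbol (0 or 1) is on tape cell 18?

k=0  q0 h=20  …······[·]······…
k=1  q2 h=19  …······[·]█·····…
k=2  q0 h=18  …······[·]██····…
k=3  q2 h=17  …······[·]███···…
k=4  q0 h=16  …······[·]████··…
k=5  q2 h=15  …······[·]█████·…
k=6  q0 h=14  …······[·]██████…
k=7  q2 h=13  …······[·]██████…
k=8  q0 h=12  …······[·]██████…
k=9  q2 h=11  …······[·]██████…
k=10  q0 h=10  …······[·]██████…
k=11  q2 h= 9  …······[·]██████…
k=12  q0 h= 8  …······[·]██████…
k=13  q2 h= 7  …······[·]██████…
k=14  q0 h= 6  |······[·]██████…
k=15  q2 h= 5  |·····[·]██████…
k=16  q0 h= 4  |····[·]██████…
k=17  q2 h= 3  |···[·]██████…
k=18  q0 h= 2  |··[·]██████…
k=19  q2 h= 1  |·[·]██████…
k=20  q0 h= 0  |[·]██████…
k=21  q2 h= 0  |[█]██████…

1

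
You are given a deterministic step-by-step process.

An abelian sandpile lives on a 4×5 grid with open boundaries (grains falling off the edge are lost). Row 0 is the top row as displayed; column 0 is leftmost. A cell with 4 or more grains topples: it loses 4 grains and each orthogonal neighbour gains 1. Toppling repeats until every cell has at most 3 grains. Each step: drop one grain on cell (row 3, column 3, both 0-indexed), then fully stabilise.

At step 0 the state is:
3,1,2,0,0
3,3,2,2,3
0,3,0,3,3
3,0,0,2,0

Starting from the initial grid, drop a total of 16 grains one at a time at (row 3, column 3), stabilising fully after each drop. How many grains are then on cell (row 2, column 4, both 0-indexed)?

k=0  3,1,2,0,0
3,3,2,2,3
0,3,0,3,3
3,0,0,2,0
k=1  3,1,2,0,0
3,3,2,2,3
0,3,0,3,3
3,0,0,3,0
k=2  3,1,2,1,1
3,3,3,0,1
0,3,1,2,1
3,0,1,1,2
k=3  3,1,2,1,1
3,3,3,0,1
0,3,1,2,1
3,0,1,2,2
k=4  3,1,2,1,1
3,3,3,0,1
0,3,1,2,1
3,0,1,3,2
k=5  3,1,2,1,1
3,3,3,0,1
0,3,1,3,1
3,0,2,0,3
k=6  3,1,2,1,1
3,3,3,0,1
0,3,1,3,1
3,0,2,1,3
k=7  3,1,2,1,1
3,3,3,0,1
0,3,1,3,1
3,0,2,2,3
k=8  3,1,2,1,1
3,3,3,0,1
0,3,1,3,1
3,0,2,3,3
k=9  3,1,2,1,1
3,3,3,1,1
0,3,2,0,3
3,0,3,2,0
k=10  3,1,2,1,1
3,3,3,1,1
0,3,2,0,3
3,0,3,3,0
k=11  3,1,2,1,1
3,3,3,1,1
0,3,3,1,3
3,1,0,1,1
k=12  3,1,2,1,1
3,3,3,1,1
0,3,3,1,3
3,1,0,2,1
k=13  3,1,2,1,1
3,3,3,1,1
0,3,3,1,3
3,1,0,3,1
k=14  3,1,2,1,1
3,3,3,1,1
0,3,3,2,3
3,1,1,0,2
k=15  3,1,2,1,1
3,3,3,1,1
0,3,3,2,3
3,1,1,1,2
k=16  3,1,2,1,1
3,3,3,1,1
0,3,3,2,3
3,1,1,2,2

3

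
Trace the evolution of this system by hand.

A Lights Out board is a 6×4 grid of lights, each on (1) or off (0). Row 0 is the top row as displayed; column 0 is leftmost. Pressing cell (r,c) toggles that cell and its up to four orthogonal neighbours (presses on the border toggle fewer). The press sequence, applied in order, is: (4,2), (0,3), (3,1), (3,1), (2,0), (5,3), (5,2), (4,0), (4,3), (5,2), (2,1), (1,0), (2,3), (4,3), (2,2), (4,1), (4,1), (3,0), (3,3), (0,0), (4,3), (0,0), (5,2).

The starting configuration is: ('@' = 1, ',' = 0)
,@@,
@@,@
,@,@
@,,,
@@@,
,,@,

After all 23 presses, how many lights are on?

15

t=0: ,@@,
@@,@
,@,@
@,,,
@@@,
,,@,
t=1: ,@@,
@@,@
,@,@
@,@,
@,,@
,,,,
t=2: ,@,@
@@,,
,@,@
@,@,
@,,@
,,,,
t=3: ,@,@
@@,,
,,,@
,@,,
@@,@
,,,,
t=4: ,@,@
@@,,
,@,@
@,@,
@,,@
,,,,
t=5: ,@,@
,@,,
@,,@
,,@,
@,,@
,,,,
t=6: ,@,@
,@,,
@,,@
,,@,
@,,,
,,@@
t=7: ,@,@
,@,,
@,,@
,,@,
@,@,
,@,,
t=8: ,@,@
,@,,
@,,@
@,@,
,@@,
@@,,
t=9: ,@,@
,@,,
@,,@
@,@@
,@,@
@@,@
t=10: ,@,@
,@,,
@,,@
@,@@
,@@@
@,@,
t=11: ,@,@
,,,,
,@@@
@@@@
,@@@
@,@,
t=12: @@,@
@@,,
@@@@
@@@@
,@@@
@,@,
t=13: @@,@
@@,@
@@,,
@@@,
,@@@
@,@,
t=14: @@,@
@@,@
@@,,
@@@@
,@,,
@,@@
t=15: @@,@
@@@@
@,@@
@@,@
,@,,
@,@@
t=16: @@,@
@@@@
@,@@
@,,@
@,@,
@@@@
t=17: @@,@
@@@@
@,@@
@@,@
,@,,
@,@@
t=18: @@,@
@@@@
,,@@
,,,@
@@,,
@,@@
t=19: @@,@
@@@@
,,@,
,,@,
@@,@
@,@@
t=20: ,,,@
,@@@
,,@,
,,@,
@@,@
@,@@
t=21: ,,,@
,@@@
,,@,
,,@@
@@@,
@,@,
t=22: @@,@
@@@@
,,@,
,,@@
@@@,
@,@,
t=23: @@,@
@@@@
,,@,
,,@@
@@,,
@@,@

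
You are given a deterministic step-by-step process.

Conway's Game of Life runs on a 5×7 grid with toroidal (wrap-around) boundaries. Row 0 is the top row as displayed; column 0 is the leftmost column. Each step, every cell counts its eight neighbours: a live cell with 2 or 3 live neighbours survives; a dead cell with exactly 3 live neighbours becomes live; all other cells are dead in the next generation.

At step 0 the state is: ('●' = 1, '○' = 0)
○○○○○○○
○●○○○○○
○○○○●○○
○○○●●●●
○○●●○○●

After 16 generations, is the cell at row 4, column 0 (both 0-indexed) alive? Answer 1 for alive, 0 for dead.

gen 0: ○○○○○○○
○●○○○○○
○○○○●○○
○○○●●●●
○○●●○○●
gen 1: ○○●○○○○
○○○○○○○
○○○●●○○
○○●○○○●
○○●●○○●
gen 2: ○○●●○○○
○○○●○○○
○○○●○○○
○○●○●●○
○●●●○○○
gen 3: ○●○○●○○
○○○●●○○
○○●●○○○
○●○○●○○
○●○○○○○
gen 4: ○○●●●○○
○○○○●○○
○○●○○○○
○●○●○○○
●●●○○○○
gen 5: ○○●○●○○
○○●○●○○
○○●●○○○
●○○●○○○
●○○○●○○
gen 6: ○●○○●●○
○●●○●○○
○●●○●○○
○●●●●○○
○●○○●○○
gen 7: ●●○○●●○
●○○○●○○
●○○○●●○
●○○○●●○
●●○○○○○
gen 8: ○○○○●●○
●○○●○○○
●●○●○○○
●○○○●●○
○○○○○○○
gen 9: ○○○○●○○
●●●●○○●
●●●●○○○
●●○○●○●
○○○○○○●
gen 10: ○●●●○●●
○○○○●○●
○○○○●●○
○○○●○●●
○○○○○○●
gen 11: ○○●●●○●
●○●○○○●
○○○●○○○
○○○○○○●
○○○●○○○
gen 12: ●●●○●●●
●●●○●●●
●○○○○○●
○○○○○○○
○○●●●●○
gen 13: ○○○○○○○
○○●○●○○
○○○○○○○
○○○●●●●
●○●○○○○
gen 14: ○●○●○○○
○○○○○○○
○○○○○○○
○○○●●●●
○○○●●●●
gen 15: ○○●●○●○
○○○○○○○
○○○○●●○
○○○●○○●
●○○○○○●
gen 16: ○○○○○○●
○○○●○●○
○○○○●●○
●○○○●○●
●○●●●●●

1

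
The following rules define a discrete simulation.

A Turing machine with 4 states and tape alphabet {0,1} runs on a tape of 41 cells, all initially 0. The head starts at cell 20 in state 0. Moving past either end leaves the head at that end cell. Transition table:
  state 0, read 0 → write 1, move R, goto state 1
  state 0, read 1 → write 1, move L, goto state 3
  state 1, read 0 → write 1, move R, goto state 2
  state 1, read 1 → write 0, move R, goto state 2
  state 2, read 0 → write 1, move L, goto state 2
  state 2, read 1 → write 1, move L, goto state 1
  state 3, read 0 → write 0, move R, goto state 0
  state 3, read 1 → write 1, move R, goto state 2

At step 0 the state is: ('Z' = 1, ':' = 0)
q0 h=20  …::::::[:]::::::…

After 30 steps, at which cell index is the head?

gen 0: q0 h=20  …::::::[:]::::::…
gen 1: q1 h=21  …:::::Z[:]::::::…
gen 2: q2 h=22  …::::ZZ[:]::::::…
gen 3: q2 h=21  …:::::Z[Z]Z:::::…
gen 4: q1 h=20  …::::::[Z]ZZ::::…
gen 5: q2 h=21  …::::::[Z]Z:::::…
gen 6: q1 h=20  …::::::[:]ZZ::::…
gen 7: q2 h=21  …:::::Z[Z]Z:::::…
gen 8: q1 h=20  …::::::[Z]ZZ::::…
gen 9: q2 h=21  …::::::[Z]Z:::::…
gen 10: q1 h=20  …::::::[:]ZZ::::…
gen 11: q2 h=21  …:::::Z[Z]Z:::::…
gen 12: q1 h=20  …::::::[Z]ZZ::::…
gen 13: q2 h=21  …::::::[Z]Z:::::…
gen 14: q1 h=20  …::::::[:]ZZ::::…
gen 15: q2 h=21  …:::::Z[Z]Z:::::…
gen 16: q1 h=20  …::::::[Z]ZZ::::…
gen 17: q2 h=21  …::::::[Z]Z:::::…
gen 18: q1 h=20  …::::::[:]ZZ::::…
gen 19: q2 h=21  …:::::Z[Z]Z:::::…
gen 20: q1 h=20  …::::::[Z]ZZ::::…
gen 21: q2 h=21  …::::::[Z]Z:::::…
gen 22: q1 h=20  …::::::[:]ZZ::::…
gen 23: q2 h=21  …:::::Z[Z]Z:::::…
gen 24: q1 h=20  …::::::[Z]ZZ::::…
gen 25: q2 h=21  …::::::[Z]Z:::::…
gen 26: q1 h=20  …::::::[:]ZZ::::…
gen 27: q2 h=21  …:::::Z[Z]Z:::::…
gen 28: q1 h=20  …::::::[Z]ZZ::::…
gen 29: q2 h=21  …::::::[Z]Z:::::…
gen 30: q1 h=20  …::::::[:]ZZ::::…

20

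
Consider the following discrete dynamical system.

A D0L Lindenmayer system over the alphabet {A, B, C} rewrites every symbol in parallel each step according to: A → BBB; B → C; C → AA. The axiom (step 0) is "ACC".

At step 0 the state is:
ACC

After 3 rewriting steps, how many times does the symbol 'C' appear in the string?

12

k=0  ACC
k=1  BBBAAAA
k=2  CCCBBBBBBBBBBBB
k=3  AAAAAACCCCCCCCCCCC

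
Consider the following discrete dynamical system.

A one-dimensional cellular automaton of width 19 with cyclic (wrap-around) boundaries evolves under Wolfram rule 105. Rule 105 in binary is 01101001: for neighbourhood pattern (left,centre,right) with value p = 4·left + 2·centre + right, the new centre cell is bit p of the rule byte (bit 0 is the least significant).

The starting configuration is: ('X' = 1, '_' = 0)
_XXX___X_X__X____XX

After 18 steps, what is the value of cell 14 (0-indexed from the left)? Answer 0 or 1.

1

gen 0: _XXX___X_X__X____XX
gen 1: XX_X_X__X_____XX_XX
gen 2: _XX_X_____XXX_XXXX_
gen 3: _XXX__XXX_X_XXX__X_
gen 4: _X_X__X_XX_XX_X____
gen 5: __X____XXXXXXX__XXX
gen 6: ____XX_X_____X__X_X
gen 7: _XX_XXX__XXX_____X_
gen 8: _XXXX_X__X_X_XXX___
gen 9: _X__XX____X_XX_X_XX
gen 10: X___XX_XX__XXXX_XXX
gen 11: X_X_XXXXX__X__XXX__
gen 12: _X_XX___X_____X_X__
gen 13: __XXX_X___XXX__X__X
gen 14: __X_XX__X_X_X______
gen 15: X__XXX___X_X__XXXXX
gen 16: X__X_X_X__X___X____
gen 17: ____X_X_____X___XX_
gen 18: XXX__X__XXX___X_XX_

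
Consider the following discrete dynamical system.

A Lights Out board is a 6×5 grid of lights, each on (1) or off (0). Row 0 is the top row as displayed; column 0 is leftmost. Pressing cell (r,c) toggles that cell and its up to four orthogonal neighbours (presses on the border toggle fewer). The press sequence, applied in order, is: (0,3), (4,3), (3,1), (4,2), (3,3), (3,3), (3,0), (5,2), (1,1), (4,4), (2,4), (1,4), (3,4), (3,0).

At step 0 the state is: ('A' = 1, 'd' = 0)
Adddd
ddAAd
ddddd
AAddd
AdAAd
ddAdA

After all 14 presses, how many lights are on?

gen 0: Adddd
ddAAd
ddddd
AAddd
AdAAd
ddAdA
gen 1: AdAAA
ddAdd
ddddd
AAddd
AdAAd
ddAdA
gen 2: AdAAA
ddAdd
ddddd
AAdAd
AdddA
ddAAA
gen 3: AdAAA
ddAdd
dAddd
ddAAd
AAddA
ddAAA
gen 4: AdAAA
ddAdd
dAddd
dddAd
AdAAA
dddAA
gen 5: AdAAA
ddAdd
dAdAd
ddAdA
AdAdA
dddAA
gen 6: AdAAA
ddAdd
dAddd
dddAd
AdAAA
dddAA
gen 7: AdAAA
ddAdd
AAddd
AAdAd
ddAAA
dddAA
gen 8: AdAAA
ddAdd
AAddd
AAdAd
dddAA
dAAdA
gen 9: AAAAA
AAddd
Adddd
AAdAd
dddAA
dAAdA
gen 10: AAAAA
AAddd
Adddd
AAdAA
ddddd
dAAdd
gen 11: AAAAA
AAddA
AddAA
AAdAd
ddddd
dAAdd
gen 12: AAAAd
AAdAd
AddAd
AAdAd
ddddd
dAAdd
gen 13: AAAAd
AAdAd
AddAA
AAddA
ddddA
dAAdd
gen 14: AAAAd
AAdAd
dddAA
ddddA
AdddA
dAAdd

14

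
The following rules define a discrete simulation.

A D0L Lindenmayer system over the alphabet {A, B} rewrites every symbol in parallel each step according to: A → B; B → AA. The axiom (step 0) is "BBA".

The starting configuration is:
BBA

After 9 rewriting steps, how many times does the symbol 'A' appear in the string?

k=0  BBA
k=1  AAAAB
k=2  BBBBAA
k=3  AAAAAAAABB
k=4  BBBBBBBBAAAA
k=5  AAAAAAAAAAAAAAAABBBB
k=6  BBBBBBBBBBBBBBBBAAAAAAAA
k=7  AAAAAAAAAAAAAAAAAAAAAAAAAAAAAAAABBBBBBBB
k=8  BBBBBBBBBBBBBBBBBBBBBBBBBBBBBBBBAAAAAAAAAAAAAAAA
k=9  AAAAAAAAAAAAAAAAAAAAAAAAAAAAAAAAAAAAAAAAAAAAAAAAAAAAAAAAAAAAAAAABBBBBBBBBBBBBBBB

64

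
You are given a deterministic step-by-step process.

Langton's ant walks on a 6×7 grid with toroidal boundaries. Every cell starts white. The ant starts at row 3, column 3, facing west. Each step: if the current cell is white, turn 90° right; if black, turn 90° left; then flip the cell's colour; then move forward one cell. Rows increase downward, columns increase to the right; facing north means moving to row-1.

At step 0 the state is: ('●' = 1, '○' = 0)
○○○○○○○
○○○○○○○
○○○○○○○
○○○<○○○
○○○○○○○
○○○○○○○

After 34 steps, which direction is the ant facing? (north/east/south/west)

gen 0: ○○○○○○○
○○○○○○○
○○○○○○○
○○○<○○○
○○○○○○○
○○○○○○○
gen 1: ○○○○○○○
○○○○○○○
○○○^○○○
○○○●○○○
○○○○○○○
○○○○○○○
gen 2: ○○○○○○○
○○○○○○○
○○○●>○○
○○○●○○○
○○○○○○○
○○○○○○○
gen 3: ○○○○○○○
○○○○○○○
○○○●●○○
○○○●v○○
○○○○○○○
○○○○○○○
gen 4: ○○○○○○○
○○○○○○○
○○○●●○○
○○○<●○○
○○○○○○○
○○○○○○○
gen 5: ○○○○○○○
○○○○○○○
○○○●●○○
○○○○●○○
○○○v○○○
○○○○○○○
gen 6: ○○○○○○○
○○○○○○○
○○○●●○○
○○○○●○○
○○<●○○○
○○○○○○○
gen 7: ○○○○○○○
○○○○○○○
○○○●●○○
○○^○●○○
○○●●○○○
○○○○○○○
gen 8: ○○○○○○○
○○○○○○○
○○○●●○○
○○●>●○○
○○●●○○○
○○○○○○○
gen 9: ○○○○○○○
○○○○○○○
○○○●●○○
○○●●●○○
○○●v○○○
○○○○○○○
gen 10: ○○○○○○○
○○○○○○○
○○○●●○○
○○●●●○○
○○●○>○○
○○○○○○○
gen 11: ○○○○○○○
○○○○○○○
○○○●●○○
○○●●●○○
○○●○●○○
○○○○v○○
gen 12: ○○○○○○○
○○○○○○○
○○○●●○○
○○●●●○○
○○●○●○○
○○○<●○○
gen 13: ○○○○○○○
○○○○○○○
○○○●●○○
○○●●●○○
○○●^●○○
○○○●●○○
gen 14: ○○○○○○○
○○○○○○○
○○○●●○○
○○●●●○○
○○●●>○○
○○○●●○○
gen 15: ○○○○○○○
○○○○○○○
○○○●●○○
○○●●^○○
○○●●○○○
○○○●●○○
gen 16: ○○○○○○○
○○○○○○○
○○○●●○○
○○●<○○○
○○●●○○○
○○○●●○○
gen 17: ○○○○○○○
○○○○○○○
○○○●●○○
○○●○○○○
○○●v○○○
○○○●●○○
gen 18: ○○○○○○○
○○○○○○○
○○○●●○○
○○●○○○○
○○●○>○○
○○○●●○○
gen 19: ○○○○○○○
○○○○○○○
○○○●●○○
○○●○○○○
○○●○●○○
○○○●v○○
gen 20: ○○○○○○○
○○○○○○○
○○○●●○○
○○●○○○○
○○●○●○○
○○○●○>○
gen 21: ○○○○○v○
○○○○○○○
○○○●●○○
○○●○○○○
○○●○●○○
○○○●○●○
gen 22: ○○○○<●○
○○○○○○○
○○○●●○○
○○●○○○○
○○●○●○○
○○○●○●○
gen 23: ○○○○●●○
○○○○○○○
○○○●●○○
○○●○○○○
○○●○●○○
○○○●^●○
gen 24: ○○○○●●○
○○○○○○○
○○○●●○○
○○●○○○○
○○●○●○○
○○○●●>○
gen 25: ○○○○●●○
○○○○○○○
○○○●●○○
○○●○○○○
○○●○●^○
○○○●●○○
gen 26: ○○○○●●○
○○○○○○○
○○○●●○○
○○●○○○○
○○●○●●>
○○○●●○○
gen 27: ○○○○●●○
○○○○○○○
○○○●●○○
○○●○○○○
○○●○●●●
○○○●●○v
gen 28: ○○○○●●○
○○○○○○○
○○○●●○○
○○●○○○○
○○●○●●●
○○○●●<●
gen 29: ○○○○●●○
○○○○○○○
○○○●●○○
○○●○○○○
○○●○●^●
○○○●●●●
gen 30: ○○○○●●○
○○○○○○○
○○○●●○○
○○●○○○○
○○●○<○●
○○○●●●●
gen 31: ○○○○●●○
○○○○○○○
○○○●●○○
○○●○○○○
○○●○○○●
○○○●v●●
gen 32: ○○○○●●○
○○○○○○○
○○○●●○○
○○●○○○○
○○●○○○●
○○○●○>●
gen 33: ○○○○●●○
○○○○○○○
○○○●●○○
○○●○○○○
○○●○○^●
○○○●○○●
gen 34: ○○○○●●○
○○○○○○○
○○○●●○○
○○●○○○○
○○●○○●>
○○○●○○●

east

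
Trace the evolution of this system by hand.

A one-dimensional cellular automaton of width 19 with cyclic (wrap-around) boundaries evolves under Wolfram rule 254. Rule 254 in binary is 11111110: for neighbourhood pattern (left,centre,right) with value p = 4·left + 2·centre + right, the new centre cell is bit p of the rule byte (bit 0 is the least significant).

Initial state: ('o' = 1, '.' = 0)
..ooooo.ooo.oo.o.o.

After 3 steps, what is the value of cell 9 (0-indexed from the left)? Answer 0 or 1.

[0] ..ooooo.ooo.oo.o.o.
[1] .oooooooooooooooooo
[2] ooooooooooooooooooo
[3] ooooooooooooooooooo

1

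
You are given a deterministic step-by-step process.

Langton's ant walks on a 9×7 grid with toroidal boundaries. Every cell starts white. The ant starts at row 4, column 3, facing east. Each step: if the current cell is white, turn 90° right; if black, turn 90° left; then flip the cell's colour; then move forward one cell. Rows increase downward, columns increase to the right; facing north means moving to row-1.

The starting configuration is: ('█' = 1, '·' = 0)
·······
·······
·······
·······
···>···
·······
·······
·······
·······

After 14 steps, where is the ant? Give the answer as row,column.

step 0: ·······
·······
·······
·······
···>···
·······
·······
·······
·······
step 1: ·······
·······
·······
·······
···█···
···v···
·······
·······
·······
step 2: ·······
·······
·······
·······
···█···
··<█···
·······
·······
·······
step 3: ·······
·······
·······
·······
··^█···
··██···
·······
·······
·······
step 4: ·······
·······
·······
·······
··█>···
··██···
·······
·······
·······
step 5: ·······
·······
·······
···^···
··█····
··██···
·······
·······
·······
step 6: ·······
·······
·······
···█>··
··█····
··██···
·······
·······
·······
step 7: ·······
·······
·······
···██··
··█·v··
··██···
·······
·······
·······
step 8: ·······
·······
·······
···██··
··█<█··
··██···
·······
·······
·······
step 9: ·······
·······
·······
···^█··
··███··
··██···
·······
·······
·······
step 10: ·······
·······
·······
··<·█··
··███··
··██···
·······
·······
·······
step 11: ·······
·······
··^····
··█·█··
··███··
··██···
·······
·······
·······
step 12: ·······
·······
··█>···
··█·█··
··███··
··██···
·······
·······
·······
step 13: ·······
·······
··██···
··█v█··
··███··
··██···
·······
·······
·······
step 14: ·······
·······
··██···
··<██··
··███··
··██···
·······
·······
·······

3,2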